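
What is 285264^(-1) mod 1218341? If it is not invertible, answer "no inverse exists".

Extended Euclidean algorithm:
1218341 = 4×285264 + 77285
285264 = 3×77285 + 53409
77285 = 1×53409 + 23876
53409 = 2×23876 + 5657
23876 = 4×5657 + 1248
5657 = 4×1248 + 665
1248 = 1×665 + 583
665 = 1×583 + 82
583 = 7×82 + 9
82 = 9×9 + 1
9 = 9×1 + 0
The gcd is 1. Working backward:
1 = 82 − 9·9
1 = −9·583 + 64·82
1 = 64·665 − 73·583
1 = −73·1248 + 137·665
1 = 137·5657 − 621·1248
1 = −621·23876 + 2621·5657
1 = 2621·53409 − 5863·23876
1 = −5863·77285 + 8484·53409
1 = 8484·285264 − 31315·77285
1 = −31315·1218341 + 133744·285264
So 285264·133744 ≡ 1 (mod 1218341).

133744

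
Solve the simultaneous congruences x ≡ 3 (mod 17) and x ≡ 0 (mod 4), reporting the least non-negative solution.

20

Write x = 3 + 17·k. Then 17·k ≡ 0 − 3 ≡ 1 (mod 4).
Need 17⁻¹ mod 4. Extended Euclid on (4, 1):
4 = 4·1 + 0
17⁻¹ ≡ 1 (mod 4), so k ≡ 1·1 ≡ 1 (mod 4).
x = 3 + 17·1 = 20.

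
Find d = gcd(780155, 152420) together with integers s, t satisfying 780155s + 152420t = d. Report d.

5

Repeated division:
780155 = 5·152420 + 18055
152420 = 8·18055 + 7980
18055 = 2·7980 + 2095
7980 = 3·2095 + 1695
2095 = 1·1695 + 400
1695 = 4·400 + 95
400 = 4·95 + 20
95 = 4·20 + 15
20 = 1·15 + 5
15 = 3·5 + 0
gcd(780155, 152420) = 5.
Express as a combination:
5 = 20 − 15
5 = −95 + 5·20
5 = 5·400 − 21·95
5 = −21·1695 + 89·400
5 = 89·2095 − 110·1695
5 = −110·7980 + 419·2095
5 = 419·18055 − 948·7980
5 = −948·152420 + 8003·18055
5 = 8003·780155 − 40963·152420
So 5 = (8003)·780155 + (-40963)·152420.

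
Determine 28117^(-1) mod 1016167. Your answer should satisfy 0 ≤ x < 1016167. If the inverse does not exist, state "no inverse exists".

Apply the Euclidean algorithm to 1016167 and 28117:
1016167 = 36×28117 + 3955
28117 = 7×3955 + 432
3955 = 9×432 + 67
432 = 6×67 + 30
67 = 2×30 + 7
30 = 4×7 + 2
7 = 3×2 + 1
2 = 2×1 + 0
gcd = 1, so the inverse exists. Back-substitute:
1 = 7 − 3·2
1 = −3·30 + 13·7
1 = 13·67 − 29·30
1 = −29·432 + 187·67
1 = 187·3955 − 1712·432
1 = −1712·28117 + 12171·3955
1 = 12171·1016167 − 439868·28117
Hence 28117⁻¹ ≡ -439868 ≡ 576299 (mod 1016167).

576299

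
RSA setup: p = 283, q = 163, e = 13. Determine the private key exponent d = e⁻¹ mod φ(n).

21085

φ(n) = (p−1)(q−1) = 282·162 = 45684.
Need d with 13·d ≡ 1 (mod 45684). Apply the extended Euclidean algorithm:
45684 = 3514*13 + 2
13 = 6*2 + 1
2 = 2*1 + 0
Back-substitute:
1 = 13 − 6·2
1 = −6·45684 + 21085·13
So 13·21085 ≡ 1 (mod 45684), hence d = 21085.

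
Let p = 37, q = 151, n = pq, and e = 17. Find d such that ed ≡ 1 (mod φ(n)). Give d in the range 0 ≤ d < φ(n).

953

φ(n) = (p−1)(q−1) = 36·150 = 5400.
Need d with 17·d ≡ 1 (mod 5400). Apply the extended Euclidean algorithm:
5400 = 317*17 + 11
17 = 1*11 + 6
11 = 1*6 + 5
6 = 1*5 + 1
5 = 5*1 + 0
Back-substitute:
1 = 6 − 5
1 = −11 + 2·6
1 = 2·17 − 3·11
1 = −3·5400 + 953·17
So 17·953 ≡ 1 (mod 5400), hence d = 953.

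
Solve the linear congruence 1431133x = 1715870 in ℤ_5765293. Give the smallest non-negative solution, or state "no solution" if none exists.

First find gcd(1431133, 5765293):
5765293 = 4·1431133 + 40761
1431133 = 35·40761 + 4498
40761 = 9·4498 + 279
4498 = 16·279 + 34
279 = 8·34 + 7
34 = 4·7 + 6
7 = 1·6 + 1
6 = 6·1 + 0
gcd = 1, so a unique solution mod 5765293 exists.
Back-substitute for the Bézout coefficients:
1 = 7 − 6
1 = −34 + 5·7
1 = 5·279 − 41·34
1 = −41·4498 + 661·279
1 = 661·40761 − 5990·4498
1 = −5990·1431133 + 210311·40761
1 = 210311·5765293 − 847234·1431133
So 1431133·(-847234) ≡ 1 (mod 5765293), giving 1431133⁻¹ ≡ 4918059.
x ≡ 1431133⁻¹·1715870 ≡ 4918059·1715870 ≡ 4052835 (mod 5765293).

4052835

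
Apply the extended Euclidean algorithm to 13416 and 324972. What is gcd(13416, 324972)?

12

Apply Euclid's algorithm to 324972 and 13416:
324972 = 24·13416 + 2988
13416 = 4·2988 + 1464
2988 = 2·1464 + 60
1464 = 24·60 + 24
60 = 2·24 + 12
24 = 2·12 + 0
gcd(13416, 324972) = 12.
Express as a combination:
12 = 60 − 2·24
12 = −2·1464 + 49·60
12 = 49·2988 − 100·1464
12 = −100·13416 + 449·2988
12 = 449·324972 − 10876·13416
So 12 = (449)·324972 + (-10876)·13416.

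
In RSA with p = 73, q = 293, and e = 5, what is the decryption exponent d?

4205

φ(n) = (p−1)(q−1) = 72·292 = 21024.
Need d with 5·d ≡ 1 (mod 21024). Apply the extended Euclidean algorithm:
21024 = 4204·5 + 4
5 = 1·4 + 1
4 = 4·1 + 0
Back-substitute:
1 = 5 − 4
1 = −21024 + 4205·5
So 5·4205 ≡ 1 (mod 21024), hence d = 4205.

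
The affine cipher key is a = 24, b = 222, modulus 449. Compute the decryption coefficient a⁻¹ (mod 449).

131

Apply the Euclidean algorithm to 449 and 24:
449 = 18*24 + 17
24 = 1*17 + 7
17 = 2*7 + 3
7 = 2*3 + 1
3 = 3*1 + 0
gcd = 1, so the inverse exists. Back-substitute:
1 = 7 − 2·3
1 = −2·17 + 5·7
1 = 5·24 − 7·17
1 = −7·449 + 131·24
So 24·131 ≡ 1 (mod 449).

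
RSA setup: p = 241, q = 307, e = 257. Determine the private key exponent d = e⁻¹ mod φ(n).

65153

φ(n) = (p−1)(q−1) = 240·306 = 73440.
Need d with 257·d ≡ 1 (mod 73440). Apply the extended Euclidean algorithm:
73440 = 285·257 + 195
257 = 1·195 + 62
195 = 3·62 + 9
62 = 6·9 + 8
9 = 1·8 + 1
8 = 8·1 + 0
Back-substitute:
1 = 9 − 8
1 = −62 + 7·9
1 = 7·195 − 22·62
1 = −22·257 + 29·195
1 = 29·73440 − 8287·257
So 257·(-8287) ≡ 1 (mod 73440), hence d ≡ -8287 ≡ 65153 (mod 73440).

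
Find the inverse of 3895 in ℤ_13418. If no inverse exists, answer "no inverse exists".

10259

gcd(13418, 3895) by repeated division:
13418 = 3·3895 + 1733
3895 = 2·1733 + 429
1733 = 4·429 + 17
429 = 25·17 + 4
17 = 4·4 + 1
4 = 4·1 + 0
gcd = 1, so the inverse exists. Back-substitute:
1 = 17 − 4·4
1 = −4·429 + 101·17
1 = 101·1733 − 408·429
1 = −408·3895 + 917·1733
1 = 917·13418 − 3159·3895
So 3895·(-3159) ≡ 1 (mod 13418), and -3159 ≡ 10259 (mod 13418).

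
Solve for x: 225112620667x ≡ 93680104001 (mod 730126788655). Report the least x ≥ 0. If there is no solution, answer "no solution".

First find gcd(225112620667, 730126788655):
730126788655 = 3*225112620667 + 54788926654
225112620667 = 4*54788926654 + 5956914051
54788926654 = 9*5956914051 + 1176700195
5956914051 = 5*1176700195 + 73413076
1176700195 = 16*73413076 + 2090979
73413076 = 35*2090979 + 228811
2090979 = 9*228811 + 31680
228811 = 7*31680 + 7051
31680 = 4*7051 + 3476
7051 = 2*3476 + 99
3476 = 35*99 + 11
99 = 9*11 + 0
gcd = 11 and 11 | 93680104001, so solutions exist. Divide through by 11: 20464783697x ≡ 8516373091 (mod 66375162605).
Now find 20464783697⁻¹ mod 66375162605:
66375162605 = 3*20464783697 + 4980811514
20464783697 = 4*4980811514 + 541537641
4980811514 = 9*541537641 + 106972745
541537641 = 5*106972745 + 6673916
106972745 = 16*6673916 + 190089
6673916 = 35*190089 + 20801
190089 = 9*20801 + 2880
20801 = 7*2880 + 641
2880 = 4*641 + 316
641 = 2*316 + 9
316 = 35*9 + 1
9 = 9*1 + 0
Back-substitute:
1 = 316 − 35·9
1 = −35·641 + 71·316
1 = 71·2880 − 319·641
1 = −319·20801 + 2304·2880
1 = 2304·190089 − 21055·20801
1 = −21055·6673916 + 739229·190089
1 = 739229·106972745 − 11848719·6673916
1 = −11848719·541537641 + 59982824·106972745
1 = 59982824·4980811514 − 551694135·541537641
1 = −551694135·20464783697 + 2266759364·4980811514
1 = 2266759364·66375162605 − 7351972227·20464783697
So 20464783697·(-7351972227) ≡ 1 (mod 66375162605), i.e. 20464783697⁻¹ ≡ 59023190378.
Then x ≡ 59023190378·8516373091 ≡ 13215801858 (mod 66375162605); the smallest non-negative solution is x = 13215801858.

13215801858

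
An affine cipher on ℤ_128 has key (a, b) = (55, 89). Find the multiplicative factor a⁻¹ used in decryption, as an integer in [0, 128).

7

Run Euclid on (128, 55):
128 = 2*55 + 18
55 = 3*18 + 1
18 = 18*1 + 0
The gcd is 1. Working backward:
1 = 55 − 3·18
1 = −3·128 + 7·55
So 55·7 ≡ 1 (mod 128).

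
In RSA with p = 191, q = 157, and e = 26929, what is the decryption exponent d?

7369

φ(n) = (p−1)(q−1) = 190·156 = 29640.
Need d with 26929·d ≡ 1 (mod 29640). Apply the extended Euclidean algorithm:
29640 = 1·26929 + 2711
26929 = 9·2711 + 2530
2711 = 1·2530 + 181
2530 = 13·181 + 177
181 = 1·177 + 4
177 = 44·4 + 1
4 = 4·1 + 0
Back-substitute:
1 = 177 − 44·4
1 = −44·181 + 45·177
1 = 45·2530 − 629·181
1 = −629·2711 + 674·2530
1 = 674·26929 − 6695·2711
1 = −6695·29640 + 7369·26929
So 26929·7369 ≡ 1 (mod 29640), hence d = 7369.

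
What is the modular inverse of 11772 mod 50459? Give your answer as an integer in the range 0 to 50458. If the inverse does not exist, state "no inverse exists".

9520

Run Euclid on (50459, 11772):
50459 = 4*11772 + 3371
11772 = 3*3371 + 1659
3371 = 2*1659 + 53
1659 = 31*53 + 16
53 = 3*16 + 5
16 = 3*5 + 1
5 = 5*1 + 0
gcd = 1, so the inverse exists. Back-substitute:
1 = 16 − 3·5
1 = −3·53 + 10·16
1 = 10·1659 − 313·53
1 = −313·3371 + 636·1659
1 = 636·11772 − 2221·3371
1 = −2221·50459 + 9520·11772
So 11772·9520 ≡ 1 (mod 50459).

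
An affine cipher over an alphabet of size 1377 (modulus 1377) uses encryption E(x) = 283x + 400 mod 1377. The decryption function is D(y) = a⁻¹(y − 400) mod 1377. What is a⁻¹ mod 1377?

Run Euclid on (1377, 283):
1377 = 4*283 + 245
283 = 1*245 + 38
245 = 6*38 + 17
38 = 2*17 + 4
17 = 4*4 + 1
4 = 4*1 + 0
The gcd is 1. Working backward:
1 = 17 − 4·4
1 = −4·38 + 9·17
1 = 9·245 − 58·38
1 = −58·283 + 67·245
1 = 67·1377 − 326·283
Hence 283⁻¹ ≡ -326 ≡ 1051 (mod 1377).

1051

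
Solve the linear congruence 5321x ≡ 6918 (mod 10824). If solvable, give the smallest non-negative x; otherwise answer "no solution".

First find gcd(5321, 10824):
10824 = 2*5321 + 182
5321 = 29*182 + 43
182 = 4*43 + 10
43 = 4*10 + 3
10 = 3*3 + 1
3 = 3*1 + 0
gcd = 1, so a unique solution mod 10824 exists.
Back-substitute for the Bézout coefficients:
1 = 10 − 3·3
1 = −3·43 + 13·10
1 = 13·182 − 55·43
1 = −55·5321 + 1608·182
1 = 1608·10824 − 3271·5321
So 5321·(-3271) ≡ 1 (mod 10824), giving 5321⁻¹ ≡ 7553.
x ≡ 5321⁻¹·6918 ≡ 7553·6918 ≡ 4206 (mod 10824).

4206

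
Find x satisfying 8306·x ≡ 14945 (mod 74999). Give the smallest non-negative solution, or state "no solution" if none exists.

74450

First find gcd(8306, 74999):
74999 = 9*8306 + 245
8306 = 33*245 + 221
245 = 1*221 + 24
221 = 9*24 + 5
24 = 4*5 + 4
5 = 1*4 + 1
4 = 4*1 + 0
gcd = 1, so a unique solution mod 74999 exists.
Back-substitute for the Bézout coefficients:
1 = 5 − 4
1 = −24 + 5·5
1 = 5·221 − 46·24
1 = −46·245 + 51·221
1 = 51·8306 − 1729·245
1 = −1729·74999 + 15612·8306
So 8306·(15612) ≡ 1 (mod 74999), giving 8306⁻¹ ≡ 15612.
x ≡ 8306⁻¹·14945 ≡ 15612·14945 ≡ 74450 (mod 74999).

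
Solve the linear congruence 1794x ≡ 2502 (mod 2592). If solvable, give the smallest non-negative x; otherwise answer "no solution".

First find gcd(1794, 2592):
2592 = 1×1794 + 798
1794 = 2×798 + 198
798 = 4×198 + 6
198 = 33×6 + 0
gcd = 6 and 6 | 2502, so solutions exist. Divide through by 6: 299x ≡ 417 (mod 432).
Now find 299⁻¹ mod 432:
432 = 1·299 + 133
299 = 2·133 + 33
133 = 4·33 + 1
33 = 33·1 + 0
Back-substitute:
1 = 133 − 4·33
1 = −4·299 + 9·133
1 = 9·432 − 13·299
So 299·(-13) ≡ 1 (mod 432), i.e. 299⁻¹ ≡ 419.
Then x ≡ 419·417 ≡ 195 (mod 432); the smallest non-negative solution is x = 195.

195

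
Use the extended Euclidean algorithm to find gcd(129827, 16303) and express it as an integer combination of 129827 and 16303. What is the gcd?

1

Apply Euclid's algorithm to 129827 and 16303:
129827 = 7*16303 + 15706
16303 = 1*15706 + 597
15706 = 26*597 + 184
597 = 3*184 + 45
184 = 4*45 + 4
45 = 11*4 + 1
4 = 4*1 + 0
gcd(129827, 16303) = 1.
Working backward:
1 = 45 − 11·4
1 = −11·184 + 45·45
1 = 45·597 − 146·184
1 = −146·15706 + 3841·597
1 = 3841·16303 − 3987·15706
1 = −3987·129827 + 31750·16303
So 1 = (-3987)·129827 + (31750)·16303.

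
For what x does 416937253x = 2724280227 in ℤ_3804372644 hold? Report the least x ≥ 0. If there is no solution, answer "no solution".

First find gcd(416937253, 3804372644):
3804372644 = 9×416937253 + 51937367
416937253 = 8×51937367 + 1438317
51937367 = 36×1438317 + 157955
1438317 = 9×157955 + 16722
157955 = 9×16722 + 7457
16722 = 2×7457 + 1808
7457 = 4×1808 + 225
1808 = 8×225 + 8
225 = 28×8 + 1
8 = 8×1 + 0
gcd = 1, so a unique solution mod 3804372644 exists.
Back-substitute for the Bézout coefficients:
1 = 225 − 28·8
1 = −28·1808 + 225·225
1 = 225·7457 − 928·1808
1 = −928·16722 + 2081·7457
1 = 2081·157955 − 19657·16722
1 = −19657·1438317 + 178994·157955
1 = 178994·51937367 − 6463441·1438317
1 = −6463441·416937253 + 51886522·51937367
1 = 51886522·3804372644 − 473442139·416937253
So 416937253·(-473442139) ≡ 1 (mod 3804372644), giving 416937253⁻¹ ≡ 3330930505.
x ≡ 416937253⁻¹·2724280227 ≡ 3330930505·2724280227 ≡ 84241867 (mod 3804372644).

84241867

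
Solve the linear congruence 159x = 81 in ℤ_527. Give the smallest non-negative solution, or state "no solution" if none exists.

First find gcd(159, 527):
527 = 3*159 + 50
159 = 3*50 + 9
50 = 5*9 + 5
9 = 1*5 + 4
5 = 1*4 + 1
4 = 4*1 + 0
gcd = 1, so a unique solution mod 527 exists.
Back-substitute for the Bézout coefficients:
1 = 5 − 4
1 = −9 + 2·5
1 = 2·50 − 11·9
1 = −11·159 + 35·50
1 = 35·527 − 116·159
So 159·(-116) ≡ 1 (mod 527), giving 159⁻¹ ≡ 411.
x ≡ 159⁻¹·81 ≡ 411·81 ≡ 90 (mod 527).

90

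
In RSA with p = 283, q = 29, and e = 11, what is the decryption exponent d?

φ(n) = (p−1)(q−1) = 282·28 = 7896.
Need d with 11·d ≡ 1 (mod 7896). Apply the extended Euclidean algorithm:
7896 = 717*11 + 9
11 = 1*9 + 2
9 = 4*2 + 1
2 = 2*1 + 0
Back-substitute:
1 = 9 − 4·2
1 = −4·11 + 5·9
1 = 5·7896 − 3589·11
So 11·(-3589) ≡ 1 (mod 7896), hence d ≡ -3589 ≡ 4307 (mod 7896).

4307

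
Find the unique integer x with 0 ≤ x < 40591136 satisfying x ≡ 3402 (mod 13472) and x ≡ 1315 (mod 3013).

Write x = 3402 + 13472·k. Then 13472·k ≡ 1315 − 3402 ≡ 926 (mod 3013).
Need 13472⁻¹ mod 3013. Extended Euclid on (3013, 1420):
3013 = 2·1420 + 173
1420 = 8·173 + 36
173 = 4·36 + 29
36 = 1·29 + 7
29 = 4·7 + 1
7 = 7·1 + 0
Back-substitute:
1 = 29 − 4·7
1 = −4·36 + 5·29
1 = 5·173 − 24·36
1 = −24·1420 + 197·173
1 = 197·3013 − 418·1420
13472⁻¹ ≡ 2595 (mod 3013), so k ≡ 2595·926 ≡ 1609 (mod 3013).
x = 3402 + 13472·1609 = 21679850.

21679850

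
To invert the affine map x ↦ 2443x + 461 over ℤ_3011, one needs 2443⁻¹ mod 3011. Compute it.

Apply the Euclidean algorithm to 3011 and 2443:
3011 = 1×2443 + 568
2443 = 4×568 + 171
568 = 3×171 + 55
171 = 3×55 + 6
55 = 9×6 + 1
6 = 6×1 + 0
gcd = 1, so the inverse exists. Back-substitute:
1 = 55 − 9·6
1 = −9·171 + 28·55
1 = 28·568 − 93·171
1 = −93·2443 + 400·568
1 = 400·3011 − 493·2443
Hence 2443⁻¹ ≡ -493 ≡ 2518 (mod 3011).

2518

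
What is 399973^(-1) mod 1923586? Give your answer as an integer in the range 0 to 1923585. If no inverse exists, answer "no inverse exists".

no inverse exists

Compute gcd(399973, 1923586):
1923586 = 4·399973 + 323694
399973 = 1·323694 + 76279
323694 = 4·76279 + 18578
76279 = 4·18578 + 1967
18578 = 9·1967 + 875
1967 = 2·875 + 217
875 = 4·217 + 7
217 = 31·7 + 0
gcd(399973, 1923586) = 7 ≠ 1, so 399973 has no multiplicative inverse modulo 1923586.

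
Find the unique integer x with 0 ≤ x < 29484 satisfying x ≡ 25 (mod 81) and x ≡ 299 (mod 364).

22867

Write x = 25 + 81·k. Then 81·k ≡ 299 − 25 ≡ 274 (mod 364).
Need 81⁻¹ mod 364. Extended Euclid on (364, 81):
364 = 4*81 + 40
81 = 2*40 + 1
40 = 40*1 + 0
Back-substitute:
1 = 81 − 2·40
1 = −2·364 + 9·81
81⁻¹ ≡ 9 (mod 364), so k ≡ 9·274 ≡ 282 (mod 364).
x = 25 + 81·282 = 22867.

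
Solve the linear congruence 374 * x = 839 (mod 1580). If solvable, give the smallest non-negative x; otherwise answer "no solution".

no solution

gcd(374, 1580):
1580 = 4×374 + 84
374 = 4×84 + 38
84 = 2×38 + 8
38 = 4×8 + 6
8 = 1×6 + 2
6 = 3×2 + 0
gcd = 2, but 2 ∤ 839, so the congruence has no solution.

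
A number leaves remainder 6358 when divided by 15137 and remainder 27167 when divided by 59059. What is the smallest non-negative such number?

109522553

Write x = 6358 + 15137·k. Then 15137·k ≡ 27167 − 6358 ≡ 20809 (mod 59059).
Need 15137⁻¹ mod 59059. Extended Euclid on (59059, 15137):
59059 = 3×15137 + 13648
15137 = 1×13648 + 1489
13648 = 9×1489 + 247
1489 = 6×247 + 7
247 = 35×7 + 2
7 = 3×2 + 1
2 = 2×1 + 0
Back-substitute:
1 = 7 − 3·2
1 = −3·247 + 106·7
1 = 106·1489 − 639·247
1 = −639·13648 + 5857·1489
1 = 5857·15137 − 6496·13648
1 = −6496·59059 + 25345·15137
15137⁻¹ ≡ 25345 (mod 59059), so k ≡ 25345·20809 ≡ 7235 (mod 59059).
x = 6358 + 15137·7235 = 109522553.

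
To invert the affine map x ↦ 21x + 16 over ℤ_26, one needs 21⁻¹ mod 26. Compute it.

5

Extended Euclidean algorithm:
26 = 1×21 + 5
21 = 4×5 + 1
5 = 5×1 + 0
gcd = 1, so the inverse exists. Back-substitute:
1 = 21 − 4·5
1 = −4·26 + 5·21
So 21·5 ≡ 1 (mod 26).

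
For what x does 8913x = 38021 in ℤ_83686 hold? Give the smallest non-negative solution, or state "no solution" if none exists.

First find gcd(8913, 83686):
83686 = 9×8913 + 3469
8913 = 2×3469 + 1975
3469 = 1×1975 + 1494
1975 = 1×1494 + 481
1494 = 3×481 + 51
481 = 9×51 + 22
51 = 2×22 + 7
22 = 3×7 + 1
7 = 7×1 + 0
gcd = 1, so a unique solution mod 83686 exists.
Back-substitute for the Bézout coefficients:
1 = 22 − 3·7
1 = −3·51 + 7·22
1 = 7·481 − 66·51
1 = −66·1494 + 205·481
1 = 205·1975 − 271·1494
1 = −271·3469 + 476·1975
1 = 476·8913 − 1223·3469
1 = −1223·83686 + 11483·8913
So 8913·(11483) ≡ 1 (mod 83686), giving 8913⁻¹ ≡ 11483.
x ≡ 8913⁻¹·38021 ≡ 11483·38021 ≡ 5281 (mod 83686).

5281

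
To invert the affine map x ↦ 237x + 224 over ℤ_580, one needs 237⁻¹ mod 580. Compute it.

Run Euclid on (580, 237):
580 = 2*237 + 106
237 = 2*106 + 25
106 = 4*25 + 6
25 = 4*6 + 1
6 = 6*1 + 0
gcd = 1, so the inverse exists. Back-substitute:
1 = 25 − 4·6
1 = −4·106 + 17·25
1 = 17·237 − 38·106
1 = −38·580 + 93·237
So 237·93 ≡ 1 (mod 580).

93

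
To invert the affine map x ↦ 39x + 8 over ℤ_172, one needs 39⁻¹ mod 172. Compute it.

gcd(172, 39) by repeated division:
172 = 4×39 + 16
39 = 2×16 + 7
16 = 2×7 + 2
7 = 3×2 + 1
2 = 2×1 + 0
The gcd is 1. Working backward:
1 = 7 − 3·2
1 = −3·16 + 7·7
1 = 7·39 − 17·16
1 = −17·172 + 75·39
So 39·75 ≡ 1 (mod 172).

75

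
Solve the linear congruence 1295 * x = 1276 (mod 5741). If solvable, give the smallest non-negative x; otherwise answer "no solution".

First find gcd(1295, 5741):
5741 = 4×1295 + 561
1295 = 2×561 + 173
561 = 3×173 + 42
173 = 4×42 + 5
42 = 8×5 + 2
5 = 2×2 + 1
2 = 2×1 + 0
gcd = 1, so a unique solution mod 5741 exists.
Back-substitute for the Bézout coefficients:
1 = 5 − 2·2
1 = −2·42 + 17·5
1 = 17·173 − 70·42
1 = −70·561 + 227·173
1 = 227·1295 − 524·561
1 = −524·5741 + 2323·1295
So 1295·(2323) ≡ 1 (mod 5741), giving 1295⁻¹ ≡ 2323.
x ≡ 1295⁻¹·1276 ≡ 2323·1276 ≡ 1792 (mod 5741).

1792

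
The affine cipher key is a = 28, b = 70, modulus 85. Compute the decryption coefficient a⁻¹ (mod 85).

82

gcd(85, 28) by repeated division:
85 = 3×28 + 1
28 = 28×1 + 0
The gcd is 1. Working backward:
1 = 85 − 3·28
Hence 28⁻¹ ≡ -3 ≡ 82 (mod 85).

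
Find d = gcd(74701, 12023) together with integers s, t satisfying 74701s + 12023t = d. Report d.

Repeated division:
74701 = 6*12023 + 2563
12023 = 4*2563 + 1771
2563 = 1*1771 + 792
1771 = 2*792 + 187
792 = 4*187 + 44
187 = 4*44 + 11
44 = 4*11 + 0
gcd(74701, 12023) = 11.
Express as a combination:
11 = 187 − 4·44
11 = −4·792 + 17·187
11 = 17·1771 − 38·792
11 = −38·2563 + 55·1771
11 = 55·12023 − 258·2563
11 = −258·74701 + 1603·12023
So 11 = (-258)·74701 + (1603)·12023.

11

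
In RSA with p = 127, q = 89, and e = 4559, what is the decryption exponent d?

φ(n) = (p−1)(q−1) = 126·88 = 11088.
Need d with 4559·d ≡ 1 (mod 11088). Apply the extended Euclidean algorithm:
11088 = 2·4559 + 1970
4559 = 2·1970 + 619
1970 = 3·619 + 113
619 = 5·113 + 54
113 = 2·54 + 5
54 = 10·5 + 4
5 = 1·4 + 1
4 = 4·1 + 0
Back-substitute:
1 = 5 − 4
1 = −54 + 11·5
1 = 11·113 − 23·54
1 = −23·619 + 126·113
1 = 126·1970 − 401·619
1 = −401·4559 + 928·1970
1 = 928·11088 − 2257·4559
So 4559·(-2257) ≡ 1 (mod 11088), hence d ≡ -2257 ≡ 8831 (mod 11088).

8831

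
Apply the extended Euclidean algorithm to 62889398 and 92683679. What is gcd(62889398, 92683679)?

11

Euclidean algorithm:
92683679 = 1×62889398 + 29794281
62889398 = 2×29794281 + 3300836
29794281 = 9×3300836 + 86757
3300836 = 38×86757 + 4070
86757 = 21×4070 + 1287
4070 = 3×1287 + 209
1287 = 6×209 + 33
209 = 6×33 + 11
33 = 3×11 + 0
gcd(62889398, 92683679) = 11.
Back-substituting:
11 = 209 − 6·33
11 = −6·1287 + 37·209
11 = 37·4070 − 117·1287
11 = −117·86757 + 2494·4070
11 = 2494·3300836 − 94889·86757
11 = −94889·29794281 + 856495·3300836
11 = 856495·62889398 − 1807879·29794281
11 = −1807879·92683679 + 2664374·62889398
So 11 = (-1807879)·92683679 + (2664374)·62889398.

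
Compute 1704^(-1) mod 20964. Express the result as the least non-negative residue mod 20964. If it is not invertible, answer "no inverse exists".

no inverse exists

Euclidean algorithm on 20964, 1704:
20964 = 12·1704 + 516
1704 = 3·516 + 156
516 = 3·156 + 48
156 = 3·48 + 12
48 = 4·12 + 0
Since gcd = 12 > 1, 1704 is not a unit mod 20964.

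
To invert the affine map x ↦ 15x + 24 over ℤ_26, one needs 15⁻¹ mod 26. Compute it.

7

Run Euclid on (26, 15):
26 = 1*15 + 11
15 = 1*11 + 4
11 = 2*4 + 3
4 = 1*3 + 1
3 = 3*1 + 0
Since gcd(15, 26) = 1, back-substitute to write 1 as a combination:
1 = 4 − 3
1 = −11 + 3·4
1 = 3·15 − 4·11
1 = −4·26 + 7·15
So 15·7 ≡ 1 (mod 26).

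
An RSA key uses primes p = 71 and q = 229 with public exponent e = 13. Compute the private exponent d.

12277

φ(n) = (p−1)(q−1) = 70·228 = 15960.
Need d with 13·d ≡ 1 (mod 15960). Apply the extended Euclidean algorithm:
15960 = 1227·13 + 9
13 = 1·9 + 4
9 = 2·4 + 1
4 = 4·1 + 0
Back-substitute:
1 = 9 − 2·4
1 = −2·13 + 3·9
1 = 3·15960 − 3683·13
So 13·(-3683) ≡ 1 (mod 15960), hence d ≡ -3683 ≡ 12277 (mod 15960).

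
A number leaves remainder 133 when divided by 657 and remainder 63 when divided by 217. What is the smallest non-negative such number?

87514

Write x = 133 + 657·k. Then 657·k ≡ 63 − 133 ≡ 147 (mod 217).
Need 657⁻¹ mod 217. Extended Euclid on (217, 6):
217 = 36×6 + 1
6 = 6×1 + 0
Back-substitute:
1 = 217 − 36·6
657⁻¹ ≡ 181 (mod 217), so k ≡ 181·147 ≡ 133 (mod 217).
x = 133 + 657·133 = 87514.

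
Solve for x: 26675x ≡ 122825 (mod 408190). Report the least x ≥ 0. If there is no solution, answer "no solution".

First find gcd(26675, 408190):
408190 = 15·26675 + 8065
26675 = 3·8065 + 2480
8065 = 3·2480 + 625
2480 = 3·625 + 605
625 = 1·605 + 20
605 = 30·20 + 5
20 = 4·5 + 0
gcd = 5 and 5 | 122825, so solutions exist. Divide through by 5: 5335x ≡ 24565 (mod 81638).
Now find 5335⁻¹ mod 81638:
81638 = 15·5335 + 1613
5335 = 3·1613 + 496
1613 = 3·496 + 125
496 = 3·125 + 121
125 = 1·121 + 4
121 = 30·4 + 1
4 = 4·1 + 0
Back-substitute:
1 = 121 − 30·4
1 = −30·125 + 31·121
1 = 31·496 − 123·125
1 = −123·1613 + 400·496
1 = 400·5335 − 1323·1613
1 = −1323·81638 + 20245·5335
So 5335⁻¹ ≡ 20245 (mod 81638).
Then x ≡ 20245·24565 ≡ 61367 (mod 81638); the smallest non-negative solution is x = 61367.

61367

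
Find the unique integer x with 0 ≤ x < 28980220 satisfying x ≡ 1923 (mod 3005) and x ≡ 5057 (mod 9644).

Write x = 1923 + 3005·k. Then 3005·k ≡ 5057 − 1923 ≡ 3134 (mod 9644).
Need 3005⁻¹ mod 9644. Extended Euclid on (9644, 3005):
9644 = 3×3005 + 629
3005 = 4×629 + 489
629 = 1×489 + 140
489 = 3×140 + 69
140 = 2×69 + 2
69 = 34×2 + 1
2 = 2×1 + 0
Back-substitute:
1 = 69 − 34·2
1 = −34·140 + 69·69
1 = 69·489 − 241·140
1 = −241·629 + 310·489
1 = 310·3005 − 1481·629
1 = −1481·9644 + 4753·3005
3005⁻¹ ≡ 4753 (mod 9644), so k ≡ 4753·3134 ≡ 5566 (mod 9644).
x = 1923 + 3005·5566 = 16727753.

16727753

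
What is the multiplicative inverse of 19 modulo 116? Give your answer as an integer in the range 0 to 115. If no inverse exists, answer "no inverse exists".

Run Euclid on (116, 19):
116 = 6×19 + 2
19 = 9×2 + 1
2 = 2×1 + 0
gcd = 1, so the inverse exists. Back-substitute:
1 = 19 − 9·2
1 = −9·116 + 55·19
So 19·55 ≡ 1 (mod 116).

55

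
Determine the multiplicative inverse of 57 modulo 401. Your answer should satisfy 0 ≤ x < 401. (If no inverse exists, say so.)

197

gcd(401, 57) by repeated division:
401 = 7*57 + 2
57 = 28*2 + 1
2 = 2*1 + 0
Since gcd(57, 401) = 1, back-substitute to write 1 as a combination:
1 = 57 − 28·2
1 = −28·401 + 197·57
So 57·197 ≡ 1 (mod 401).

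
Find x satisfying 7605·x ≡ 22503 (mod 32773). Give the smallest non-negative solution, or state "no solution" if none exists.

First find gcd(7605, 32773):
32773 = 4×7605 + 2353
7605 = 3×2353 + 546
2353 = 4×546 + 169
546 = 3×169 + 39
169 = 4×39 + 13
39 = 3×13 + 0
gcd = 13 and 13 | 22503, so solutions exist. Divide through by 13: 585x ≡ 1731 (mod 2521).
Now find 585⁻¹ mod 2521:
2521 = 4·585 + 181
585 = 3·181 + 42
181 = 4·42 + 13
42 = 3·13 + 3
13 = 4·3 + 1
3 = 3·1 + 0
Back-substitute:
1 = 13 − 4·3
1 = −4·42 + 13·13
1 = 13·181 − 56·42
1 = −56·585 + 181·181
1 = 181·2521 − 780·585
So 585·(-780) ≡ 1 (mod 2521), i.e. 585⁻¹ ≡ 1741.
Then x ≡ 1741·1731 ≡ 1076 (mod 2521); the smallest non-negative solution is x = 1076.

1076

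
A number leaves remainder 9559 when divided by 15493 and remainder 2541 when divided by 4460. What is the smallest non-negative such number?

Write x = 9559 + 15493·k. Then 15493·k ≡ 2541 − 9559 ≡ 1902 (mod 4460).
Need 15493⁻¹ mod 4460. Extended Euclid on (4460, 2113):
4460 = 2×2113 + 234
2113 = 9×234 + 7
234 = 33×7 + 3
7 = 2×3 + 1
3 = 3×1 + 0
Back-substitute:
1 = 7 − 2·3
1 = −2·234 + 67·7
1 = 67·2113 − 605·234
1 = −605·4460 + 1277·2113
15493⁻¹ ≡ 1277 (mod 4460), so k ≡ 1277·1902 ≡ 2614 (mod 4460).
x = 9559 + 15493·2614 = 40508261.

40508261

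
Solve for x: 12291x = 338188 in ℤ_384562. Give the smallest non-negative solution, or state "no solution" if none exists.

156468

First find gcd(12291, 384562):
384562 = 31*12291 + 3541
12291 = 3*3541 + 1668
3541 = 2*1668 + 205
1668 = 8*205 + 28
205 = 7*28 + 9
28 = 3*9 + 1
9 = 9*1 + 0
gcd = 1, so a unique solution mod 384562 exists.
Back-substitute for the Bézout coefficients:
1 = 28 − 3·9
1 = −3·205 + 22·28
1 = 22·1668 − 179·205
1 = −179·3541 + 380·1668
1 = 380·12291 − 1319·3541
1 = −1319·384562 + 41269·12291
So 12291·(41269) ≡ 1 (mod 384562), giving 12291⁻¹ ≡ 41269.
x ≡ 12291⁻¹·338188 ≡ 41269·338188 ≡ 156468 (mod 384562).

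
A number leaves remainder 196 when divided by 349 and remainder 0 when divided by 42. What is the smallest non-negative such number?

Write x = 196 + 349·k. Then 349·k ≡ 0 − 196 ≡ 14 (mod 42).
Need 349⁻¹ mod 42. Extended Euclid on (42, 13):
42 = 3*13 + 3
13 = 4*3 + 1
3 = 3*1 + 0
Back-substitute:
1 = 13 − 4·3
1 = −4·42 + 13·13
349⁻¹ ≡ 13 (mod 42), so k ≡ 13·14 ≡ 14 (mod 42).
x = 196 + 349·14 = 5082.

5082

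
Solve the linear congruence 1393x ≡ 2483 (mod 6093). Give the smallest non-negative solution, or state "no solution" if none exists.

First find gcd(1393, 6093):
6093 = 4·1393 + 521
1393 = 2·521 + 351
521 = 1·351 + 170
351 = 2·170 + 11
170 = 15·11 + 5
11 = 2·5 + 1
5 = 5·1 + 0
gcd = 1, so a unique solution mod 6093 exists.
Back-substitute for the Bézout coefficients:
1 = 11 − 2·5
1 = −2·170 + 31·11
1 = 31·351 − 64·170
1 = −64·521 + 95·351
1 = 95·1393 − 254·521
1 = −254·6093 + 1111·1393
So 1393·(1111) ≡ 1 (mod 6093), giving 1393⁻¹ ≡ 1111.
x ≡ 1393⁻¹·2483 ≡ 1111·2483 ≡ 4577 (mod 6093).

4577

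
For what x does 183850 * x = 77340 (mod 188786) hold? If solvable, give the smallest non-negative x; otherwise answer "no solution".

45192

First find gcd(183850, 188786):
188786 = 1·183850 + 4936
183850 = 37·4936 + 1218
4936 = 4·1218 + 64
1218 = 19·64 + 2
64 = 32·2 + 0
gcd = 2 and 2 | 77340, so solutions exist. Divide through by 2: 91925x ≡ 38670 (mod 94393).
Now find 91925⁻¹ mod 94393:
94393 = 1×91925 + 2468
91925 = 37×2468 + 609
2468 = 4×609 + 32
609 = 19×32 + 1
32 = 32×1 + 0
Back-substitute:
1 = 609 − 19·32
1 = −19·2468 + 77·609
1 = 77·91925 − 2868·2468
1 = −2868·94393 + 2945·91925
So 91925⁻¹ ≡ 2945 (mod 94393).
Then x ≡ 2945·38670 ≡ 45192 (mod 94393); the smallest non-negative solution is x = 45192.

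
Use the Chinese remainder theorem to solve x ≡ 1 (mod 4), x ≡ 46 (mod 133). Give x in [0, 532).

Write x = 1 + 4·k. Then 4·k ≡ 46 − 1 ≡ 45 (mod 133).
Need 4⁻¹ mod 133. Extended Euclid on (133, 4):
133 = 33×4 + 1
4 = 4×1 + 0
Back-substitute:
1 = 133 − 33·4
4⁻¹ ≡ 100 (mod 133), so k ≡ 100·45 ≡ 111 (mod 133).
x = 1 + 4·111 = 445.

445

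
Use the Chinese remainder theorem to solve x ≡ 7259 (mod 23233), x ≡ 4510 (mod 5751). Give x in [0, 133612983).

107668981

Write x = 7259 + 23233·k. Then 23233·k ≡ 4510 − 7259 ≡ 3002 (mod 5751).
Need 23233⁻¹ mod 5751. Extended Euclid on (5751, 229):
5751 = 25×229 + 26
229 = 8×26 + 21
26 = 1×21 + 5
21 = 4×5 + 1
5 = 5×1 + 0
Back-substitute:
1 = 21 − 4·5
1 = −4·26 + 5·21
1 = 5·229 − 44·26
1 = −44·5751 + 1105·229
23233⁻¹ ≡ 1105 (mod 5751), so k ≡ 1105·3002 ≡ 4634 (mod 5751).
x = 7259 + 23233·4634 = 107668981.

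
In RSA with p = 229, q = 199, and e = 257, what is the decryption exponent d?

32321

φ(n) = (p−1)(q−1) = 228·198 = 45144.
Need d with 257·d ≡ 1 (mod 45144). Apply the extended Euclidean algorithm:
45144 = 175*257 + 169
257 = 1*169 + 88
169 = 1*88 + 81
88 = 1*81 + 7
81 = 11*7 + 4
7 = 1*4 + 3
4 = 1*3 + 1
3 = 3*1 + 0
Back-substitute:
1 = 4 − 3
1 = −7 + 2·4
1 = 2·81 − 23·7
1 = −23·88 + 25·81
1 = 25·169 − 48·88
1 = −48·257 + 73·169
1 = 73·45144 − 12823·257
So 257·(-12823) ≡ 1 (mod 45144), hence d ≡ -12823 ≡ 32321 (mod 45144).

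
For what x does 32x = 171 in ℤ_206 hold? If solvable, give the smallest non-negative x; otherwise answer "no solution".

gcd(32, 206):
206 = 6*32 + 14
32 = 2*14 + 4
14 = 3*4 + 2
4 = 2*2 + 0
gcd = 2, but 2 ∤ 171, so the congruence has no solution.

no solution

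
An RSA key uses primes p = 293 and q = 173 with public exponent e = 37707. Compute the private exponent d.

18995

φ(n) = (p−1)(q−1) = 292·172 = 50224.
Need d with 37707·d ≡ 1 (mod 50224). Apply the extended Euclidean algorithm:
50224 = 1×37707 + 12517
37707 = 3×12517 + 156
12517 = 80×156 + 37
156 = 4×37 + 8
37 = 4×8 + 5
8 = 1×5 + 3
5 = 1×3 + 2
3 = 1×2 + 1
2 = 2×1 + 0
Back-substitute:
1 = 3 − 2
1 = −5 + 2·3
1 = 2·8 − 3·5
1 = −3·37 + 14·8
1 = 14·156 − 59·37
1 = −59·12517 + 4734·156
1 = 4734·37707 − 14261·12517
1 = −14261·50224 + 18995·37707
So 37707·18995 ≡ 1 (mod 50224), hence d = 18995.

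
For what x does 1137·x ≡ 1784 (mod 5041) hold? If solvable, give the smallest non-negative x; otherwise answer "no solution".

First find gcd(1137, 5041):
5041 = 4×1137 + 493
1137 = 2×493 + 151
493 = 3×151 + 40
151 = 3×40 + 31
40 = 1×31 + 9
31 = 3×9 + 4
9 = 2×4 + 1
4 = 4×1 + 0
gcd = 1, so a unique solution mod 5041 exists.
Back-substitute for the Bézout coefficients:
1 = 9 − 2·4
1 = −2·31 + 7·9
1 = 7·40 − 9·31
1 = −9·151 + 34·40
1 = 34·493 − 111·151
1 = −111·1137 + 256·493
1 = 256·5041 − 1135·1137
So 1137·(-1135) ≡ 1 (mod 5041), giving 1137⁻¹ ≡ 3906.
x ≡ 1137⁻¹·1784 ≡ 3906·1784 ≡ 1642 (mod 5041).

1642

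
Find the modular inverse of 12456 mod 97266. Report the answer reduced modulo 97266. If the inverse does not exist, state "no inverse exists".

no inverse exists

Euclidean algorithm on 97266, 12456:
97266 = 7*12456 + 10074
12456 = 1*10074 + 2382
10074 = 4*2382 + 546
2382 = 4*546 + 198
546 = 2*198 + 150
198 = 1*150 + 48
150 = 3*48 + 6
48 = 8*6 + 0
The gcd is 6, not 1, hence no inverse exists.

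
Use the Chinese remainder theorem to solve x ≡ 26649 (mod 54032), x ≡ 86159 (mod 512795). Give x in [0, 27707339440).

Write x = 26649 + 54032·k. Then 54032·k ≡ 86159 − 26649 ≡ 59510 (mod 512795).
Need 54032⁻¹ mod 512795. Extended Euclid on (512795, 54032):
512795 = 9·54032 + 26507
54032 = 2·26507 + 1018
26507 = 26·1018 + 39
1018 = 26·39 + 4
39 = 9·4 + 3
4 = 1·3 + 1
3 = 3·1 + 0
Back-substitute:
1 = 4 − 3
1 = −39 + 10·4
1 = 10·1018 − 261·39
1 = −261·26507 + 6796·1018
1 = 6796·54032 − 13853·26507
1 = −13853·512795 + 131473·54032
54032⁻¹ ≡ 131473 (mod 512795), so k ≡ 131473·59510 ≡ 244915 (mod 512795).
x = 26649 + 54032·244915 = 13233273929.

13233273929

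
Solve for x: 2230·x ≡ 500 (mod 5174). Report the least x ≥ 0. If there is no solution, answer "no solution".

First find gcd(2230, 5174):
5174 = 2·2230 + 714
2230 = 3·714 + 88
714 = 8·88 + 10
88 = 8·10 + 8
10 = 1·8 + 2
8 = 4·2 + 0
gcd = 2 and 2 | 500, so solutions exist. Divide through by 2: 1115x ≡ 250 (mod 2587).
Now find 1115⁻¹ mod 2587:
2587 = 2×1115 + 357
1115 = 3×357 + 44
357 = 8×44 + 5
44 = 8×5 + 4
5 = 1×4 + 1
4 = 4×1 + 0
Back-substitute:
1 = 5 − 4
1 = −44 + 9·5
1 = 9·357 − 73·44
1 = −73·1115 + 228·357
1 = 228·2587 − 529·1115
So 1115·(-529) ≡ 1 (mod 2587), i.e. 1115⁻¹ ≡ 2058.
Then x ≡ 2058·250 ≡ 2274 (mod 2587); the smallest non-negative solution is x = 2274.

2274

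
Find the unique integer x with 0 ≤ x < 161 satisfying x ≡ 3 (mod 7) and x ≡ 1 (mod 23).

Write x = 3 + 7·k. Then 7·k ≡ 1 − 3 ≡ 21 (mod 23).
Need 7⁻¹ mod 23. Extended Euclid on (23, 7):
23 = 3×7 + 2
7 = 3×2 + 1
2 = 2×1 + 0
Back-substitute:
1 = 7 − 3·2
1 = −3·23 + 10·7
7⁻¹ ≡ 10 (mod 23), so k ≡ 10·21 ≡ 3 (mod 23).
x = 3 + 7·3 = 24.

24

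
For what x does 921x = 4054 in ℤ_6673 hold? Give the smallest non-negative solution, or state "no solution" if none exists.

First find gcd(921, 6673):
6673 = 7×921 + 226
921 = 4×226 + 17
226 = 13×17 + 5
17 = 3×5 + 2
5 = 2×2 + 1
2 = 2×1 + 0
gcd = 1, so a unique solution mod 6673 exists.
Back-substitute for the Bézout coefficients:
1 = 5 − 2·2
1 = −2·17 + 7·5
1 = 7·226 − 93·17
1 = −93·921 + 379·226
1 = 379·6673 − 2746·921
So 921·(-2746) ≡ 1 (mod 6673), giving 921⁻¹ ≡ 3927.
x ≡ 921⁻¹·4054 ≡ 3927·4054 ≡ 4953 (mod 6673).

4953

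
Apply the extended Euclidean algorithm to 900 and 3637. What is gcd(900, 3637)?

Euclidean algorithm:
3637 = 4·900 + 37
900 = 24·37 + 12
37 = 3·12 + 1
12 = 12·1 + 0
gcd(900, 3637) = 1.
Back-substituting:
1 = 37 − 3·12
1 = −3·900 + 73·37
1 = 73·3637 − 295·900
So 1 = (73)·3637 + (-295)·900.

1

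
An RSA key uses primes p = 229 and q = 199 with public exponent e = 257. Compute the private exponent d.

φ(n) = (p−1)(q−1) = 228·198 = 45144.
Need d with 257·d ≡ 1 (mod 45144). Apply the extended Euclidean algorithm:
45144 = 175×257 + 169
257 = 1×169 + 88
169 = 1×88 + 81
88 = 1×81 + 7
81 = 11×7 + 4
7 = 1×4 + 3
4 = 1×3 + 1
3 = 3×1 + 0
Back-substitute:
1 = 4 − 3
1 = −7 + 2·4
1 = 2·81 − 23·7
1 = −23·88 + 25·81
1 = 25·169 − 48·88
1 = −48·257 + 73·169
1 = 73·45144 − 12823·257
So 257·(-12823) ≡ 1 (mod 45144), hence d ≡ -12823 ≡ 32321 (mod 45144).

32321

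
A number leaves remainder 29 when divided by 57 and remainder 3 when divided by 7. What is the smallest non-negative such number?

Write x = 29 + 57·k. Then 57·k ≡ 3 − 29 ≡ 2 (mod 7).
Need 57⁻¹ mod 7. Extended Euclid on (7, 1):
7 = 7×1 + 0
57⁻¹ ≡ 1 (mod 7), so k ≡ 1·2 ≡ 2 (mod 7).
x = 29 + 57·2 = 143.

143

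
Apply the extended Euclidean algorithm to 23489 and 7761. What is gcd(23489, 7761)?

Repeated division:
23489 = 3·7761 + 206
7761 = 37·206 + 139
206 = 1·139 + 67
139 = 2·67 + 5
67 = 13·5 + 2
5 = 2·2 + 1
2 = 2·1 + 0
gcd(23489, 7761) = 1.
Working backward:
1 = 5 − 2·2
1 = −2·67 + 27·5
1 = 27·139 − 56·67
1 = −56·206 + 83·139
1 = 83·7761 − 3127·206
1 = −3127·23489 + 9464·7761
So 1 = (-3127)·23489 + (9464)·7761.

1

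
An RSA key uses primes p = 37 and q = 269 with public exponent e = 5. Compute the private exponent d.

5789

φ(n) = (p−1)(q−1) = 36·268 = 9648.
Need d with 5·d ≡ 1 (mod 9648). Apply the extended Euclidean algorithm:
9648 = 1929*5 + 3
5 = 1*3 + 2
3 = 1*2 + 1
2 = 2*1 + 0
Back-substitute:
1 = 3 − 2
1 = −5 + 2·3
1 = 2·9648 − 3859·5
So 5·(-3859) ≡ 1 (mod 9648), hence d ≡ -3859 ≡ 5789 (mod 9648).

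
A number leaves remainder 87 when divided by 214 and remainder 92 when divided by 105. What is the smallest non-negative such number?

17207

Write x = 87 + 214·k. Then 214·k ≡ 92 − 87 ≡ 5 (mod 105).
Need 214⁻¹ mod 105. Extended Euclid on (105, 4):
105 = 26×4 + 1
4 = 4×1 + 0
Back-substitute:
1 = 105 − 26·4
214⁻¹ ≡ 79 (mod 105), so k ≡ 79·5 ≡ 80 (mod 105).
x = 87 + 214·80 = 17207.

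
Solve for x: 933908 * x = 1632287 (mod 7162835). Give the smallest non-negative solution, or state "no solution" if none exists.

4956704

First find gcd(933908, 7162835):
7162835 = 7×933908 + 625479
933908 = 1×625479 + 308429
625479 = 2×308429 + 8621
308429 = 35×8621 + 6694
8621 = 1×6694 + 1927
6694 = 3×1927 + 913
1927 = 2×913 + 101
913 = 9×101 + 4
101 = 25×4 + 1
4 = 4×1 + 0
gcd = 1, so a unique solution mod 7162835 exists.
Back-substitute for the Bézout coefficients:
1 = 101 − 25·4
1 = −25·913 + 226·101
1 = 226·1927 − 477·913
1 = −477·6694 + 1657·1927
1 = 1657·8621 − 2134·6694
1 = −2134·308429 + 76347·8621
1 = 76347·625479 − 154828·308429
1 = −154828·933908 + 231175·625479
1 = 231175·7162835 − 1773053·933908
So 933908·(-1773053) ≡ 1 (mod 7162835), giving 933908⁻¹ ≡ 5389782.
x ≡ 933908⁻¹·1632287 ≡ 5389782·1632287 ≡ 4956704 (mod 7162835).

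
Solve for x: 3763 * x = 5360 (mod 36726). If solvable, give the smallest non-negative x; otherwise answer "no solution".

26060

First find gcd(3763, 36726):
36726 = 9*3763 + 2859
3763 = 1*2859 + 904
2859 = 3*904 + 147
904 = 6*147 + 22
147 = 6*22 + 15
22 = 1*15 + 7
15 = 2*7 + 1
7 = 7*1 + 0
gcd = 1, so a unique solution mod 36726 exists.
Back-substitute for the Bézout coefficients:
1 = 15 − 2·7
1 = −2·22 + 3·15
1 = 3·147 − 20·22
1 = −20·904 + 123·147
1 = 123·2859 − 389·904
1 = −389·3763 + 512·2859
1 = 512·36726 − 4997·3763
So 3763·(-4997) ≡ 1 (mod 36726), giving 3763⁻¹ ≡ 31729.
x ≡ 3763⁻¹·5360 ≡ 31729·5360 ≡ 26060 (mod 36726).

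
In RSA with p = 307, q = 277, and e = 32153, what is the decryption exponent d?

73001

φ(n) = (p−1)(q−1) = 306·276 = 84456.
Need d with 32153·d ≡ 1 (mod 84456). Apply the extended Euclidean algorithm:
84456 = 2*32153 + 20150
32153 = 1*20150 + 12003
20150 = 1*12003 + 8147
12003 = 1*8147 + 3856
8147 = 2*3856 + 435
3856 = 8*435 + 376
435 = 1*376 + 59
376 = 6*59 + 22
59 = 2*22 + 15
22 = 1*15 + 7
15 = 2*7 + 1
7 = 7*1 + 0
Back-substitute:
1 = 15 − 2·7
1 = −2·22 + 3·15
1 = 3·59 − 8·22
1 = −8·376 + 51·59
1 = 51·435 − 59·376
1 = −59·3856 + 523·435
1 = 523·8147 − 1105·3856
1 = −1105·12003 + 1628·8147
1 = 1628·20150 − 2733·12003
1 = −2733·32153 + 4361·20150
1 = 4361·84456 − 11455·32153
So 32153·(-11455) ≡ 1 (mod 84456), hence d ≡ -11455 ≡ 73001 (mod 84456).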